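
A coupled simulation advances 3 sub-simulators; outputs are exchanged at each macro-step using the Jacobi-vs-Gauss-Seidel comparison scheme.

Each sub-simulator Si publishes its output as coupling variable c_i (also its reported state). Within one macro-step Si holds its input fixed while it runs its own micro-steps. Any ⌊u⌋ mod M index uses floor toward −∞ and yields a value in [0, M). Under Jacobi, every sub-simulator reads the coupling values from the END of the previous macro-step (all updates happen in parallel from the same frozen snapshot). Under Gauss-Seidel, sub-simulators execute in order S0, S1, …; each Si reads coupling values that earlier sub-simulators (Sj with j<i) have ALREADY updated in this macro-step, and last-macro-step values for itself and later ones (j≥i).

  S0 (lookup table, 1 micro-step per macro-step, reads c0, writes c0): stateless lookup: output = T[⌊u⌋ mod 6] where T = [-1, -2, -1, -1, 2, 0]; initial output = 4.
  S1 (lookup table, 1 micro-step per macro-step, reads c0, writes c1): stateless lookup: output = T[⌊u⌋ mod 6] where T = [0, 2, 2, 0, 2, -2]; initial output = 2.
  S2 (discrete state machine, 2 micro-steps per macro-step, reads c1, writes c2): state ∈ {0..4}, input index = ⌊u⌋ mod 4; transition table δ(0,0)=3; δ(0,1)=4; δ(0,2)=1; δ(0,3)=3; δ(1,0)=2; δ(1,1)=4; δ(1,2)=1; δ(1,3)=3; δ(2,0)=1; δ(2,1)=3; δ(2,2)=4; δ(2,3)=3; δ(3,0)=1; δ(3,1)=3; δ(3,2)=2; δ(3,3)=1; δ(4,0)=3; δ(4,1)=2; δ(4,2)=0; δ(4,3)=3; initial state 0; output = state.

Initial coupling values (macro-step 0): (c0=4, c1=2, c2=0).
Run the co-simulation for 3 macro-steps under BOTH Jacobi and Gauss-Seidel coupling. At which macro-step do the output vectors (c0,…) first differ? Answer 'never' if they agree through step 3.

first divergence at macro-step: 2

[Jacobi] macro 1: S0 reads c0=4 → after 1×micro: 2; S1 reads c0=4 → after 1×micro: 2; S2 reads c1=2 → after 2×micro: 1 ⇒ (c0=2, c1=2, c2=1)
[Jacobi] macro 2: S0 reads c0=2 → after 1×micro: -1; S1 reads c0=2 → after 1×micro: 2; S2 reads c1=2 → after 2×micro: 1 ⇒ (c0=-1, c1=2, c2=1)
[Jacobi] macro 3: S0 reads c0=-1 → after 1×micro: 0; S1 reads c0=-1 → after 1×micro: -2; S2 reads c1=2 → after 2×micro: 1 ⇒ (c0=0, c1=-2, c2=1)
[Gauss-Seidel] macro 1: S0 reads c0=4 → after 1×micro: 2; S1 reads c0=2 → after 1×micro: 2; S2 reads c1=2 → after 2×micro: 1 ⇒ (c0=2, c1=2, c2=1)
[Gauss-Seidel] macro 2: S0 reads c0=2 → after 1×micro: -1; S1 reads c0=-1 → after 1×micro: -2; S2 reads c1=-2 → after 2×micro: 1 ⇒ (c0=-1, c1=-2, c2=1)
[Gauss-Seidel] macro 3: S0 reads c0=-1 → after 1×micro: 0; S1 reads c0=0 → after 1×micro: 0; S2 reads c1=0 → after 2×micro: 1 ⇒ (c0=0, c1=0, c2=1)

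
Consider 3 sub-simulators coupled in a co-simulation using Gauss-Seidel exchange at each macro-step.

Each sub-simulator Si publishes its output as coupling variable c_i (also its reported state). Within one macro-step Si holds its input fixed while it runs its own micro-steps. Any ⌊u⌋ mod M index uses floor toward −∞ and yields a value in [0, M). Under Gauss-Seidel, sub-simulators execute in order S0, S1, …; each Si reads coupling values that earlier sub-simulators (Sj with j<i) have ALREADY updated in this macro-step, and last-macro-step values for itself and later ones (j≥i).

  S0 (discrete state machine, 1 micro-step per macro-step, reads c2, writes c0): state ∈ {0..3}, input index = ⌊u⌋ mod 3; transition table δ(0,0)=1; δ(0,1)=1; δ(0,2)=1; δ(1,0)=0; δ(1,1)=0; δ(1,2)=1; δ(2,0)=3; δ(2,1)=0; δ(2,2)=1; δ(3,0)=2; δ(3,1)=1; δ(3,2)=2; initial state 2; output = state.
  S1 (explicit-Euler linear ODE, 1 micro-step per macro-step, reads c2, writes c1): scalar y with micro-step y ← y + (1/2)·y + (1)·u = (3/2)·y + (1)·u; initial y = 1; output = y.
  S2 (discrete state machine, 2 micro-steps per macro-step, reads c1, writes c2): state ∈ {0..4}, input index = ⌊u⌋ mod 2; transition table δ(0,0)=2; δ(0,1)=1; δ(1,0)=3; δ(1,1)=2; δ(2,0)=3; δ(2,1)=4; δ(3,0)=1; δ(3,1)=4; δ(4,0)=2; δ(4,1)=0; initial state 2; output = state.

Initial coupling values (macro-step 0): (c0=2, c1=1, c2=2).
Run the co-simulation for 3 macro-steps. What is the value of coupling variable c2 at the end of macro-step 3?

macro 1: S0 reads c2=2 → after 1×micro: 1; S1 reads c2=2 → after 1×micro: 7/2; S2 reads c1=7/2 → after 2×micro: 0 ⇒ (c0=1, c1=7/2, c2=0)
macro 2: S0 reads c2=0 → after 1×micro: 0; S1 reads c2=0 → after 1×micro: 21/4; S2 reads c1=21/4 → after 2×micro: 2 ⇒ (c0=0, c1=21/4, c2=2)
macro 3: S0 reads c2=2 → after 1×micro: 1; S1 reads c2=2 → after 1×micro: 79/8; S2 reads c1=79/8 → after 2×micro: 0 ⇒ (c0=1, c1=79/8, c2=0)

c2 at macro-step 3 = 0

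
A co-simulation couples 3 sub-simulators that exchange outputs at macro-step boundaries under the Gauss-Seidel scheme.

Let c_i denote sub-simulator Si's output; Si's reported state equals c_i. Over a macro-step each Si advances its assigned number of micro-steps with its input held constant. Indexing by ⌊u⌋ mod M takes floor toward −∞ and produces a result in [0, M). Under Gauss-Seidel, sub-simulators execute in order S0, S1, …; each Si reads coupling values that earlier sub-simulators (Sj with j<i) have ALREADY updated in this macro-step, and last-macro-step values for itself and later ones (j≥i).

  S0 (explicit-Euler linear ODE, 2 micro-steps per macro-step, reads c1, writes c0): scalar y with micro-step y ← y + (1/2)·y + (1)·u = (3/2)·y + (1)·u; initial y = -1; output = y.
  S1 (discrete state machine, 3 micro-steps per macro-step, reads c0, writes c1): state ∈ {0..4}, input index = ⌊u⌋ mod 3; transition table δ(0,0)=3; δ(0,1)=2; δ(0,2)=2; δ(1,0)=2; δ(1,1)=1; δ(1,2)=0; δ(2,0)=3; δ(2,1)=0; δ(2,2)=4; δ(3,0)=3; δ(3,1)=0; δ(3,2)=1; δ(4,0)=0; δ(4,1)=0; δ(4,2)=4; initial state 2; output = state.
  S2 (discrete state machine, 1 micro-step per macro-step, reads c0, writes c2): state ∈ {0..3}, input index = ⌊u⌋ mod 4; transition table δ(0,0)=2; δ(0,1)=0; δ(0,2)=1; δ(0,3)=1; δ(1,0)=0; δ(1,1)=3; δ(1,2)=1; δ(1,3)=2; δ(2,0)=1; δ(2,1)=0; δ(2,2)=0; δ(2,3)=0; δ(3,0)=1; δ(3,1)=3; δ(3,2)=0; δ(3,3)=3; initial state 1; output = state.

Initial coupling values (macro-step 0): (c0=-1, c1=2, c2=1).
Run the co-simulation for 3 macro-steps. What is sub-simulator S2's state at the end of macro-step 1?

S2 state at macro-step 1 = 1

macro 1: S0 reads c1=2 → after 2×micro: 11/4; S1 reads c0=11/4 → after 3×micro: 4; S2 reads c0=11/4 → after 1×micro: 1 ⇒ (c0=11/4, c1=4, c2=1)
macro 2: S0 reads c1=4 → after 2×micro: 259/16; S1 reads c0=259/16 → after 3×micro: 0; S2 reads c0=259/16 → after 1×micro: 0 ⇒ (c0=259/16, c1=0, c2=0)
macro 3: S0 reads c1=0 → after 2×micro: 2331/64; S1 reads c0=2331/64 → after 3×micro: 3; S2 reads c0=2331/64 → after 1×micro: 2 ⇒ (c0=2331/64, c1=3, c2=2)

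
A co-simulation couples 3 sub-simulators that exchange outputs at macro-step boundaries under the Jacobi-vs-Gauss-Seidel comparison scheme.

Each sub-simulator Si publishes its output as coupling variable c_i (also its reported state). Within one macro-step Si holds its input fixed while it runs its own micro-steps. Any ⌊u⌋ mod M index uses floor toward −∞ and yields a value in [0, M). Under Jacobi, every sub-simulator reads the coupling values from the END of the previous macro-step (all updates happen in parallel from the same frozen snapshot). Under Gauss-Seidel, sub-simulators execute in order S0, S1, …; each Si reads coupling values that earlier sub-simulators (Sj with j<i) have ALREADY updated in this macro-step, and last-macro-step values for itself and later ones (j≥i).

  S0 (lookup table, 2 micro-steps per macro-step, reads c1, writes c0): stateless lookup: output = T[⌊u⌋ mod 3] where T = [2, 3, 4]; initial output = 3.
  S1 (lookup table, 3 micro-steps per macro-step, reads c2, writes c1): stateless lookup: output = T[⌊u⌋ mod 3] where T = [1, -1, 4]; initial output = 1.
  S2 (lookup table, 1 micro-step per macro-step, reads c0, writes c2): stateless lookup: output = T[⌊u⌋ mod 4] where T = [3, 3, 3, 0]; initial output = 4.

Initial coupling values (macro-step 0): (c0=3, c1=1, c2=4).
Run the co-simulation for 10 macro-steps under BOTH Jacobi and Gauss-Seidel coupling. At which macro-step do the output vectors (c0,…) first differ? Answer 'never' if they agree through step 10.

[Jacobi] macro 1: S0 reads c1=1 → after 2×micro: 3; S1 reads c2=4 → after 3×micro: -1; S2 reads c0=3 → after 1×micro: 0 ⇒ (c0=3, c1=-1, c2=0)
[Jacobi] macro 2: S0 reads c1=-1 → after 2×micro: 4; S1 reads c2=0 → after 3×micro: 1; S2 reads c0=3 → after 1×micro: 0 ⇒ (c0=4, c1=1, c2=0)
[Jacobi] macro 3: S0 reads c1=1 → after 2×micro: 3; S1 reads c2=0 → after 3×micro: 1; S2 reads c0=4 → after 1×micro: 3 ⇒ (c0=3, c1=1, c2=3)
[Jacobi] macro 4: S0 reads c1=1 → after 2×micro: 3; S1 reads c2=3 → after 3×micro: 1; S2 reads c0=3 → after 1×micro: 0 ⇒ (c0=3, c1=1, c2=0)
[Jacobi] macro 5: S0 reads c1=1 → after 2×micro: 3; S1 reads c2=0 → after 3×micro: 1; S2 reads c0=3 → after 1×micro: 0 ⇒ (c0=3, c1=1, c2=0)
[Jacobi] macro 6: S0 reads c1=1 → after 2×micro: 3; S1 reads c2=0 → after 3×micro: 1; S2 reads c0=3 → after 1×micro: 0 ⇒ (c0=3, c1=1, c2=0)
[Jacobi] macro 7: S0 reads c1=1 → after 2×micro: 3; S1 reads c2=0 → after 3×micro: 1; S2 reads c0=3 → after 1×micro: 0 ⇒ (c0=3, c1=1, c2=0)
[Jacobi] macro 8: S0 reads c1=1 → after 2×micro: 3; S1 reads c2=0 → after 3×micro: 1; S2 reads c0=3 → after 1×micro: 0 ⇒ (c0=3, c1=1, c2=0)
[Jacobi] macro 9: S0 reads c1=1 → after 2×micro: 3; S1 reads c2=0 → after 3×micro: 1; S2 reads c0=3 → after 1×micro: 0 ⇒ (c0=3, c1=1, c2=0)
[Jacobi] macro 10: S0 reads c1=1 → after 2×micro: 3; S1 reads c2=0 → after 3×micro: 1; S2 reads c0=3 → after 1×micro: 0 ⇒ (c0=3, c1=1, c2=0)
[Gauss-Seidel] macro 1: S0 reads c1=1 → after 2×micro: 3; S1 reads c2=4 → after 3×micro: -1; S2 reads c0=3 → after 1×micro: 0 ⇒ (c0=3, c1=-1, c2=0)
[Gauss-Seidel] macro 2: S0 reads c1=-1 → after 2×micro: 4; S1 reads c2=0 → after 3×micro: 1; S2 reads c0=4 → after 1×micro: 3 ⇒ (c0=4, c1=1, c2=3)
[Gauss-Seidel] macro 3: S0 reads c1=1 → after 2×micro: 3; S1 reads c2=3 → after 3×micro: 1; S2 reads c0=3 → after 1×micro: 0 ⇒ (c0=3, c1=1, c2=0)
[Gauss-Seidel] macro 4: S0 reads c1=1 → after 2×micro: 3; S1 reads c2=0 → after 3×micro: 1; S2 reads c0=3 → after 1×micro: 0 ⇒ (c0=3, c1=1, c2=0)
[Gauss-Seidel] macro 5: S0 reads c1=1 → after 2×micro: 3; S1 reads c2=0 → after 3×micro: 1; S2 reads c0=3 → after 1×micro: 0 ⇒ (c0=3, c1=1, c2=0)
[Gauss-Seidel] macro 6: S0 reads c1=1 → after 2×micro: 3; S1 reads c2=0 → after 3×micro: 1; S2 reads c0=3 → after 1×micro: 0 ⇒ (c0=3, c1=1, c2=0)
[Gauss-Seidel] macro 7: S0 reads c1=1 → after 2×micro: 3; S1 reads c2=0 → after 3×micro: 1; S2 reads c0=3 → after 1×micro: 0 ⇒ (c0=3, c1=1, c2=0)
[Gauss-Seidel] macro 8: S0 reads c1=1 → after 2×micro: 3; S1 reads c2=0 → after 3×micro: 1; S2 reads c0=3 → after 1×micro: 0 ⇒ (c0=3, c1=1, c2=0)
[Gauss-Seidel] macro 9: S0 reads c1=1 → after 2×micro: 3; S1 reads c2=0 → after 3×micro: 1; S2 reads c0=3 → after 1×micro: 0 ⇒ (c0=3, c1=1, c2=0)
[Gauss-Seidel] macro 10: S0 reads c1=1 → after 2×micro: 3; S1 reads c2=0 → after 3×micro: 1; S2 reads c0=3 → after 1×micro: 0 ⇒ (c0=3, c1=1, c2=0)

first divergence at macro-step: 2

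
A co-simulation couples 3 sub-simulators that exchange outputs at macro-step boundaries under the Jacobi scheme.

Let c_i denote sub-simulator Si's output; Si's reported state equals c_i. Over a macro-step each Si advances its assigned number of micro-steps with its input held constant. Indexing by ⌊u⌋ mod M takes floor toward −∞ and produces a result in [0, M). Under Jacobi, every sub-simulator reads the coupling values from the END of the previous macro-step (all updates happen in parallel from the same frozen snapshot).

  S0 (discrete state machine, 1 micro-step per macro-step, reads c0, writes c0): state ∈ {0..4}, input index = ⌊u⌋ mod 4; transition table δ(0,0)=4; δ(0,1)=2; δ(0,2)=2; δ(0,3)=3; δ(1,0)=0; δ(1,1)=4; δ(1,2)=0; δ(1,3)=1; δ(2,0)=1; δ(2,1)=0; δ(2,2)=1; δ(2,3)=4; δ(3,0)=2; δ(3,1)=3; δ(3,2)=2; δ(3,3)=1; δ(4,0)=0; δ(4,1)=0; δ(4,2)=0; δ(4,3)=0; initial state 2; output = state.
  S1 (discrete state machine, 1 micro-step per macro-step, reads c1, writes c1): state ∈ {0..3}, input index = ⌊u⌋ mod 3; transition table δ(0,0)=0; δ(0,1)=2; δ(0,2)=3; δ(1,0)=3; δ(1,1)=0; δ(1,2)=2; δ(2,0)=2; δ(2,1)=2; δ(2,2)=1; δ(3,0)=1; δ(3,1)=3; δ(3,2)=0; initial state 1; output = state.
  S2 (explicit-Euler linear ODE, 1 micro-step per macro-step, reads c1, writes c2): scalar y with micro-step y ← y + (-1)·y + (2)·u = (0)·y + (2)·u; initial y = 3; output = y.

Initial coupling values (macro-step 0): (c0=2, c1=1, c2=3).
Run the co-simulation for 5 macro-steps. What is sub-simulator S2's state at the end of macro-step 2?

S2 state at macro-step 2 = 0

macro 1: S0 reads c0=2 → after 1×micro: 1; S1 reads c1=1 → after 1×micro: 0; S2 reads c1=1 → after 1×micro: 2 ⇒ (c0=1, c1=0, c2=2)
macro 2: S0 reads c0=1 → after 1×micro: 4; S1 reads c1=0 → after 1×micro: 0; S2 reads c1=0 → after 1×micro: 0 ⇒ (c0=4, c1=0, c2=0)
macro 3: S0 reads c0=4 → after 1×micro: 0; S1 reads c1=0 → after 1×micro: 0; S2 reads c1=0 → after 1×micro: 0 ⇒ (c0=0, c1=0, c2=0)
macro 4: S0 reads c0=0 → after 1×micro: 4; S1 reads c1=0 → after 1×micro: 0; S2 reads c1=0 → after 1×micro: 0 ⇒ (c0=4, c1=0, c2=0)
macro 5: S0 reads c0=4 → after 1×micro: 0; S1 reads c1=0 → after 1×micro: 0; S2 reads c1=0 → after 1×micro: 0 ⇒ (c0=0, c1=0, c2=0)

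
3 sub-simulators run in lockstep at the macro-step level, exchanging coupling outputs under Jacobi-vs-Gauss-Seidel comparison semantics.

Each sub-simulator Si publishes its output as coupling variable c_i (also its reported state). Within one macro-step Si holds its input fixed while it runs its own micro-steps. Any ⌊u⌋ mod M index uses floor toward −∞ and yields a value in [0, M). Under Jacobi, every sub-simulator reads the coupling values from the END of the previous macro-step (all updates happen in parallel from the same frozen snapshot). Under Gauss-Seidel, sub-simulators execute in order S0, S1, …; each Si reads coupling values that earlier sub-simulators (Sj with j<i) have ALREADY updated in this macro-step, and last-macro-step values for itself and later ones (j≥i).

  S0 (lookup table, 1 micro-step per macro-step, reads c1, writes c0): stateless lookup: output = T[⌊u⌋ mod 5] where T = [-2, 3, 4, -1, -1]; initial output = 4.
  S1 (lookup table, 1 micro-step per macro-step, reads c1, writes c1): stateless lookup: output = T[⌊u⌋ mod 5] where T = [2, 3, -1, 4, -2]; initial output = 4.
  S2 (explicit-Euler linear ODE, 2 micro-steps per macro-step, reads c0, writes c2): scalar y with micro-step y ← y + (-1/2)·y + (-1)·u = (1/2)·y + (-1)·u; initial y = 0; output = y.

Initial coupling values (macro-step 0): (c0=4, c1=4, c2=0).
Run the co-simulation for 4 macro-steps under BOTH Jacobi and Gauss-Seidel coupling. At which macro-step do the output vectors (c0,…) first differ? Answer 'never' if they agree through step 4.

first divergence at macro-step: 1

[Jacobi] macro 1: S0 reads c1=4 → after 1×micro: -1; S1 reads c1=4 → after 1×micro: -2; S2 reads c0=4 → after 2×micro: -6 ⇒ (c0=-1, c1=-2, c2=-6)
[Jacobi] macro 2: S0 reads c1=-2 → after 1×micro: -1; S1 reads c1=-2 → after 1×micro: 4; S2 reads c0=-1 → after 2×micro: 0 ⇒ (c0=-1, c1=4, c2=0)
[Jacobi] macro 3: S0 reads c1=4 → after 1×micro: -1; S1 reads c1=4 → after 1×micro: -2; S2 reads c0=-1 → after 2×micro: 3/2 ⇒ (c0=-1, c1=-2, c2=3/2)
[Jacobi] macro 4: S0 reads c1=-2 → after 1×micro: -1; S1 reads c1=-2 → after 1×micro: 4; S2 reads c0=-1 → after 2×micro: 15/8 ⇒ (c0=-1, c1=4, c2=15/8)
[Gauss-Seidel] macro 1: S0 reads c1=4 → after 1×micro: -1; S1 reads c1=4 → after 1×micro: -2; S2 reads c0=-1 → after 2×micro: 3/2 ⇒ (c0=-1, c1=-2, c2=3/2)
[Gauss-Seidel] macro 2: S0 reads c1=-2 → after 1×micro: -1; S1 reads c1=-2 → after 1×micro: 4; S2 reads c0=-1 → after 2×micro: 15/8 ⇒ (c0=-1, c1=4, c2=15/8)
[Gauss-Seidel] macro 3: S0 reads c1=4 → after 1×micro: -1; S1 reads c1=4 → after 1×micro: -2; S2 reads c0=-1 → after 2×micro: 63/32 ⇒ (c0=-1, c1=-2, c2=63/32)
[Gauss-Seidel] macro 4: S0 reads c1=-2 → after 1×micro: -1; S1 reads c1=-2 → after 1×micro: 4; S2 reads c0=-1 → after 2×micro: 255/128 ⇒ (c0=-1, c1=4, c2=255/128)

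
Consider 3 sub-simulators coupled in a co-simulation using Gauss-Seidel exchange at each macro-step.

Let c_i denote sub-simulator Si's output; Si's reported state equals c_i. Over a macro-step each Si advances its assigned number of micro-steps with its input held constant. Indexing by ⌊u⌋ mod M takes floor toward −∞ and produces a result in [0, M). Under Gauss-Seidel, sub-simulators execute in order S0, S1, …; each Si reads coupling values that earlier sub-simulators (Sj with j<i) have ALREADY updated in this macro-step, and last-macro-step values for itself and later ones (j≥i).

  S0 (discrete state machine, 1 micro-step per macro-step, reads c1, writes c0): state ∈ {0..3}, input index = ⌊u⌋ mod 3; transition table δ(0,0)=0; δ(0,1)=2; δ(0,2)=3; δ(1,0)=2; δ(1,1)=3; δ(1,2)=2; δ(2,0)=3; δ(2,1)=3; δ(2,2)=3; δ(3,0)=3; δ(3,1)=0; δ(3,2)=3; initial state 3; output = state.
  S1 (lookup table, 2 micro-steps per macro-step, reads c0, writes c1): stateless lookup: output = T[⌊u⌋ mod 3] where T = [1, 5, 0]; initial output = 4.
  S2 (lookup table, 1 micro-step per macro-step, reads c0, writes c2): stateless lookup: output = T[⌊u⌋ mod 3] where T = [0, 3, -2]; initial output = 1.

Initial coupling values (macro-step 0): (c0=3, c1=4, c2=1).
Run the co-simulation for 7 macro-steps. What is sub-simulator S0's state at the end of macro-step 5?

S0 state at macro-step 5 = 2

macro 1: S0 reads c1=4 → after 1×micro: 0; S1 reads c0=0 → after 2×micro: 1; S2 reads c0=0 → after 1×micro: 0 ⇒ (c0=0, c1=1, c2=0)
macro 2: S0 reads c1=1 → after 1×micro: 2; S1 reads c0=2 → after 2×micro: 0; S2 reads c0=2 → after 1×micro: -2 ⇒ (c0=2, c1=0, c2=-2)
macro 3: S0 reads c1=0 → after 1×micro: 3; S1 reads c0=3 → after 2×micro: 1; S2 reads c0=3 → after 1×micro: 0 ⇒ (c0=3, c1=1, c2=0)
macro 4: S0 reads c1=1 → after 1×micro: 0; S1 reads c0=0 → after 2×micro: 1; S2 reads c0=0 → after 1×micro: 0 ⇒ (c0=0, c1=1, c2=0)
macro 5: S0 reads c1=1 → after 1×micro: 2; S1 reads c0=2 → after 2×micro: 0; S2 reads c0=2 → after 1×micro: -2 ⇒ (c0=2, c1=0, c2=-2)
macro 6: S0 reads c1=0 → after 1×micro: 3; S1 reads c0=3 → after 2×micro: 1; S2 reads c0=3 → after 1×micro: 0 ⇒ (c0=3, c1=1, c2=0)
macro 7: S0 reads c1=1 → after 1×micro: 0; S1 reads c0=0 → after 2×micro: 1; S2 reads c0=0 → after 1×micro: 0 ⇒ (c0=0, c1=1, c2=0)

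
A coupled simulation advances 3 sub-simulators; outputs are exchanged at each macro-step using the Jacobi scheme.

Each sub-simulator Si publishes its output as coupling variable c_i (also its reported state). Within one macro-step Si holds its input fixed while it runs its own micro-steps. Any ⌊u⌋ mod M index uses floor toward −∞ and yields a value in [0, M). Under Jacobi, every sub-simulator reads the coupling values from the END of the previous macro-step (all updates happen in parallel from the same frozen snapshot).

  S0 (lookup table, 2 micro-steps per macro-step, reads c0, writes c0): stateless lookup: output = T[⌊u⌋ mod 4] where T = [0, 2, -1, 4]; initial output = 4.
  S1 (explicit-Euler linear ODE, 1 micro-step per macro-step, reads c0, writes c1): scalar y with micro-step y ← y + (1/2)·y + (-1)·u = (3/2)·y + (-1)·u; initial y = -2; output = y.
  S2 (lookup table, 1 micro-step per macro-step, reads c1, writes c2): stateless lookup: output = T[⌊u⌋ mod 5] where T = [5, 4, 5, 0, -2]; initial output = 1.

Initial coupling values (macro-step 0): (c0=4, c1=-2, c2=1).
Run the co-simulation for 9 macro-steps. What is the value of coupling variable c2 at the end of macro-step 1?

c2 at macro-step 1 = 0

macro 1: S0 reads c0=4 → after 2×micro: 0; S1 reads c0=4 → after 1×micro: -7; S2 reads c1=-2 → after 1×micro: 0 ⇒ (c0=0, c1=-7, c2=0)
macro 2: S0 reads c0=0 → after 2×micro: 0; S1 reads c0=0 → after 1×micro: -21/2; S2 reads c1=-7 → after 1×micro: 0 ⇒ (c0=0, c1=-21/2, c2=0)
macro 3: S0 reads c0=0 → after 2×micro: 0; S1 reads c0=0 → after 1×micro: -63/4; S2 reads c1=-21/2 → after 1×micro: -2 ⇒ (c0=0, c1=-63/4, c2=-2)
macro 4: S0 reads c0=0 → after 2×micro: 0; S1 reads c0=0 → after 1×micro: -189/8; S2 reads c1=-63/4 → after 1×micro: -2 ⇒ (c0=0, c1=-189/8, c2=-2)
macro 5: S0 reads c0=0 → after 2×micro: 0; S1 reads c0=0 → after 1×micro: -567/16; S2 reads c1=-189/8 → after 1×micro: 4 ⇒ (c0=0, c1=-567/16, c2=4)
macro 6: S0 reads c0=0 → after 2×micro: 0; S1 reads c0=0 → after 1×micro: -1701/32; S2 reads c1=-567/16 → after 1×micro: -2 ⇒ (c0=0, c1=-1701/32, c2=-2)
macro 7: S0 reads c0=0 → after 2×micro: 0; S1 reads c0=0 → after 1×micro: -5103/64; S2 reads c1=-1701/32 → after 1×micro: 4 ⇒ (c0=0, c1=-5103/64, c2=4)
macro 8: S0 reads c0=0 → after 2×micro: 0; S1 reads c0=0 → after 1×micro: -15309/128; S2 reads c1=-5103/64 → after 1×micro: 5 ⇒ (c0=0, c1=-15309/128, c2=5)
macro 9: S0 reads c0=0 → after 2×micro: 0; S1 reads c0=0 → after 1×micro: -45927/256; S2 reads c1=-15309/128 → after 1×micro: 5 ⇒ (c0=0, c1=-45927/256, c2=5)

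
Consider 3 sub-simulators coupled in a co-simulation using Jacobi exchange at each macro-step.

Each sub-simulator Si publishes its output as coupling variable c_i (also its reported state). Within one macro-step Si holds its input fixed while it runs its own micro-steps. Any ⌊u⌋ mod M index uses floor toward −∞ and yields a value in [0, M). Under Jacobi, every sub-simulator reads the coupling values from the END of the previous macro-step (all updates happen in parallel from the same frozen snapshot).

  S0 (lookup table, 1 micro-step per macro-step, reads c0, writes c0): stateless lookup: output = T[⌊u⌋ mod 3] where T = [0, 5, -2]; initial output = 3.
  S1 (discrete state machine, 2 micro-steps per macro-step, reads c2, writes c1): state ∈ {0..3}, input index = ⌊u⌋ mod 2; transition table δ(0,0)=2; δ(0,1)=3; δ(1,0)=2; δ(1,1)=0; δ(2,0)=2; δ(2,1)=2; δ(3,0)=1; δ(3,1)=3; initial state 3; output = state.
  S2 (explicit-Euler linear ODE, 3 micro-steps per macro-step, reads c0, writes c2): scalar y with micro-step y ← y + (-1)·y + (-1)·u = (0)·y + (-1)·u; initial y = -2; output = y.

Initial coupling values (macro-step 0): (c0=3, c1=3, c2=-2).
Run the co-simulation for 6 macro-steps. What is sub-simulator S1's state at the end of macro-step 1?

S1 state at macro-step 1 = 2

macro 1: S0 reads c0=3 → after 1×micro: 0; S1 reads c2=-2 → after 2×micro: 2; S2 reads c0=3 → after 3×micro: -3 ⇒ (c0=0, c1=2, c2=-3)
macro 2: S0 reads c0=0 → after 1×micro: 0; S1 reads c2=-3 → after 2×micro: 2; S2 reads c0=0 → after 3×micro: 0 ⇒ (c0=0, c1=2, c2=0)
macro 3: S0 reads c0=0 → after 1×micro: 0; S1 reads c2=0 → after 2×micro: 2; S2 reads c0=0 → after 3×micro: 0 ⇒ (c0=0, c1=2, c2=0)
macro 4: S0 reads c0=0 → after 1×micro: 0; S1 reads c2=0 → after 2×micro: 2; S2 reads c0=0 → after 3×micro: 0 ⇒ (c0=0, c1=2, c2=0)
macro 5: S0 reads c0=0 → after 1×micro: 0; S1 reads c2=0 → after 2×micro: 2; S2 reads c0=0 → after 3×micro: 0 ⇒ (c0=0, c1=2, c2=0)
macro 6: S0 reads c0=0 → after 1×micro: 0; S1 reads c2=0 → after 2×micro: 2; S2 reads c0=0 → after 3×micro: 0 ⇒ (c0=0, c1=2, c2=0)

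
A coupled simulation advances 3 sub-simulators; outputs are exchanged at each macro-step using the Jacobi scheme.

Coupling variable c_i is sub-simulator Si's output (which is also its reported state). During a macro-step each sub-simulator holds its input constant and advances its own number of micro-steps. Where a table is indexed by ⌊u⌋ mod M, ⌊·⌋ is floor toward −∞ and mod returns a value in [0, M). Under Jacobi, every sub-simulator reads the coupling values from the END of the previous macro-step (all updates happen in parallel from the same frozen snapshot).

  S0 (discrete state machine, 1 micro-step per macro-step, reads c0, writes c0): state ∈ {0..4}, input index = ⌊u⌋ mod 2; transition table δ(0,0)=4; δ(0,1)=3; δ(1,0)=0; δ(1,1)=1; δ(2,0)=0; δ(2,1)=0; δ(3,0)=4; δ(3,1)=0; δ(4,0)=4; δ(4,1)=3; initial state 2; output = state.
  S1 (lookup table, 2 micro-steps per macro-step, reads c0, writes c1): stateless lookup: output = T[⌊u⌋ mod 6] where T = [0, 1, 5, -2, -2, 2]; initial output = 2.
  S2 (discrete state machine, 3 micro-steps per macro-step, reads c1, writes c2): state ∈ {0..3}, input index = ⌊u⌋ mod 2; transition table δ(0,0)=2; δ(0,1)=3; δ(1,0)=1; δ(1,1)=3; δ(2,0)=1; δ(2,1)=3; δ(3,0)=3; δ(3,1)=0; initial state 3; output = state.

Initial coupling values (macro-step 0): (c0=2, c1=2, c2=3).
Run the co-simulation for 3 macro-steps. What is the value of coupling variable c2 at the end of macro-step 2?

macro 1: S0 reads c0=2 → after 1×micro: 0; S1 reads c0=2 → after 2×micro: 5; S2 reads c1=2 → after 3×micro: 3 ⇒ (c0=0, c1=5, c2=3)
macro 2: S0 reads c0=0 → after 1×micro: 4; S1 reads c0=0 → after 2×micro: 0; S2 reads c1=5 → after 3×micro: 0 ⇒ (c0=4, c1=0, c2=0)
macro 3: S0 reads c0=4 → after 1×micro: 4; S1 reads c0=4 → after 2×micro: -2; S2 reads c1=0 → after 3×micro: 1 ⇒ (c0=4, c1=-2, c2=1)

c2 at macro-step 2 = 0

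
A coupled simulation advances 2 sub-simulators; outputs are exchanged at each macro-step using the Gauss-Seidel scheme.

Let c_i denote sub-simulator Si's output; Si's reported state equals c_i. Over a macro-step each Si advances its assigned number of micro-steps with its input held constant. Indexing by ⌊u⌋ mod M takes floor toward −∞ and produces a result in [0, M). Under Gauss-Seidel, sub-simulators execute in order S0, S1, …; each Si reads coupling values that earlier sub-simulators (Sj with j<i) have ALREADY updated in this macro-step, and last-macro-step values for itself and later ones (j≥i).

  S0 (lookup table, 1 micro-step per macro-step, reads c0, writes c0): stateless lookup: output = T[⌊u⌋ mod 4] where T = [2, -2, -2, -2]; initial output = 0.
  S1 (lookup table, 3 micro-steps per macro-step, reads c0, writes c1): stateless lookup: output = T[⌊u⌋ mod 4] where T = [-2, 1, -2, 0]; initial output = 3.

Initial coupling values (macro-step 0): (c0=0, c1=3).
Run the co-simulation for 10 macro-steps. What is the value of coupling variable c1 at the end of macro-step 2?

c1 at macro-step 2 = -2

macro 1: S0 reads c0=0 → after 1×micro: 2; S1 reads c0=2 → after 3×micro: -2 ⇒ (c0=2, c1=-2)
macro 2: S0 reads c0=2 → after 1×micro: -2; S1 reads c0=-2 → after 3×micro: -2 ⇒ (c0=-2, c1=-2)
macro 3: S0 reads c0=-2 → after 1×micro: -2; S1 reads c0=-2 → after 3×micro: -2 ⇒ (c0=-2, c1=-2)
macro 4: S0 reads c0=-2 → after 1×micro: -2; S1 reads c0=-2 → after 3×micro: -2 ⇒ (c0=-2, c1=-2)
macro 5: S0 reads c0=-2 → after 1×micro: -2; S1 reads c0=-2 → after 3×micro: -2 ⇒ (c0=-2, c1=-2)
macro 6: S0 reads c0=-2 → after 1×micro: -2; S1 reads c0=-2 → after 3×micro: -2 ⇒ (c0=-2, c1=-2)
macro 7: S0 reads c0=-2 → after 1×micro: -2; S1 reads c0=-2 → after 3×micro: -2 ⇒ (c0=-2, c1=-2)
macro 8: S0 reads c0=-2 → after 1×micro: -2; S1 reads c0=-2 → after 3×micro: -2 ⇒ (c0=-2, c1=-2)
macro 9: S0 reads c0=-2 → after 1×micro: -2; S1 reads c0=-2 → after 3×micro: -2 ⇒ (c0=-2, c1=-2)
macro 10: S0 reads c0=-2 → after 1×micro: -2; S1 reads c0=-2 → after 3×micro: -2 ⇒ (c0=-2, c1=-2)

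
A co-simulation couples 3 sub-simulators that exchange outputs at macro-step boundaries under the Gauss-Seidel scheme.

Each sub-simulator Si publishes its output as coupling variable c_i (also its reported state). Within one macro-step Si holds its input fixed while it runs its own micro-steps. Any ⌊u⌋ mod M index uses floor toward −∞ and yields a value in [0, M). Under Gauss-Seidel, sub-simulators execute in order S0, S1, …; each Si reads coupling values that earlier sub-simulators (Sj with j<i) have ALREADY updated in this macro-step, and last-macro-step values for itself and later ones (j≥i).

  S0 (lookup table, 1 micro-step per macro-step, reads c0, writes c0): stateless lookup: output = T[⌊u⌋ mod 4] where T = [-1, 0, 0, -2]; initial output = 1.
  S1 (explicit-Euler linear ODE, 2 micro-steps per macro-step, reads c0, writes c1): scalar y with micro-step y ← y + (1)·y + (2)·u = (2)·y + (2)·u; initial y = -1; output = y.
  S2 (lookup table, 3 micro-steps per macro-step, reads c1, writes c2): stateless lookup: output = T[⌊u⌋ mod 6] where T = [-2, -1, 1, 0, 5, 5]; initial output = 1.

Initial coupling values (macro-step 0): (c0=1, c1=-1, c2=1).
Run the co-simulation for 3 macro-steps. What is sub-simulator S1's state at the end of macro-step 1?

macro 1: S0 reads c0=1 → after 1×micro: 0; S1 reads c0=0 → after 2×micro: -4; S2 reads c1=-4 → after 3×micro: 1 ⇒ (c0=0, c1=-4, c2=1)
macro 2: S0 reads c0=0 → after 1×micro: -1; S1 reads c0=-1 → after 2×micro: -22; S2 reads c1=-22 → after 3×micro: 1 ⇒ (c0=-1, c1=-22, c2=1)
macro 3: S0 reads c0=-1 → after 1×micro: -2; S1 reads c0=-2 → after 2×micro: -100; S2 reads c1=-100 → after 3×micro: 1 ⇒ (c0=-2, c1=-100, c2=1)

S1 state at macro-step 1 = -4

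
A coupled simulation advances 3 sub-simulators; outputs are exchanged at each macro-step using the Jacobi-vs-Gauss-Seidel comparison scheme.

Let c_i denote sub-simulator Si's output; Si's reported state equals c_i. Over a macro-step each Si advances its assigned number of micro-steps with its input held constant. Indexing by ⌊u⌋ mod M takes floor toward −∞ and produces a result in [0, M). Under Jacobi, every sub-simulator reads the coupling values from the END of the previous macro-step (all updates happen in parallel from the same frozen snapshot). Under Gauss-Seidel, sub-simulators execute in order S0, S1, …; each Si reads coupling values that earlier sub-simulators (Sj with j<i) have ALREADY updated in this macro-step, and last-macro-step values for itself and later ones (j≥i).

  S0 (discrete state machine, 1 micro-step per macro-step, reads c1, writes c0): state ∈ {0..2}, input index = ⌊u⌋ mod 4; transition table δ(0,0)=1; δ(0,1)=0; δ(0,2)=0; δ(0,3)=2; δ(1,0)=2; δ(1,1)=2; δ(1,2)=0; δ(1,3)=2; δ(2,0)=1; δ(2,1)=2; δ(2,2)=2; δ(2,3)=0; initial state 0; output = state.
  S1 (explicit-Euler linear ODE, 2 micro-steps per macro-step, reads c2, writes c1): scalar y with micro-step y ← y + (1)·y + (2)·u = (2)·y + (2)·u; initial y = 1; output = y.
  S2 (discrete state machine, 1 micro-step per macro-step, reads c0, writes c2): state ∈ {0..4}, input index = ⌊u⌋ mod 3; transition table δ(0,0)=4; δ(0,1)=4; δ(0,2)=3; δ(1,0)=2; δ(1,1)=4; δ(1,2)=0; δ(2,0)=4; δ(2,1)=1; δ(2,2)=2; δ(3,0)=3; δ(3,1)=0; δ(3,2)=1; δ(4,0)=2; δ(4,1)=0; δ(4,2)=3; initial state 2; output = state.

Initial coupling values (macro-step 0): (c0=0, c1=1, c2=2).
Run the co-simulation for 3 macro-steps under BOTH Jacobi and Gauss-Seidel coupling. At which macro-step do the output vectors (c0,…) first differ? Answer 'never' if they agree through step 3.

first divergence at macro-step: 2

[Jacobi] macro 1: S0 reads c1=1 → after 1×micro: 0; S1 reads c2=2 → after 2×micro: 16; S2 reads c0=0 → after 1×micro: 4 ⇒ (c0=0, c1=16, c2=4)
[Jacobi] macro 2: S0 reads c1=16 → after 1×micro: 1; S1 reads c2=4 → after 2×micro: 88; S2 reads c0=0 → after 1×micro: 2 ⇒ (c0=1, c1=88, c2=2)
[Jacobi] macro 3: S0 reads c1=88 → after 1×micro: 2; S1 reads c2=2 → after 2×micro: 364; S2 reads c0=1 → after 1×micro: 1 ⇒ (c0=2, c1=364, c2=1)
[Gauss-Seidel] macro 1: S0 reads c1=1 → after 1×micro: 0; S1 reads c2=2 → after 2×micro: 16; S2 reads c0=0 → after 1×micro: 4 ⇒ (c0=0, c1=16, c2=4)
[Gauss-Seidel] macro 2: S0 reads c1=16 → after 1×micro: 1; S1 reads c2=4 → after 2×micro: 88; S2 reads c0=1 → after 1×micro: 0 ⇒ (c0=1, c1=88, c2=0)
[Gauss-Seidel] macro 3: S0 reads c1=88 → after 1×micro: 2; S1 reads c2=0 → after 2×micro: 352; S2 reads c0=2 → after 1×micro: 3 ⇒ (c0=2, c1=352, c2=3)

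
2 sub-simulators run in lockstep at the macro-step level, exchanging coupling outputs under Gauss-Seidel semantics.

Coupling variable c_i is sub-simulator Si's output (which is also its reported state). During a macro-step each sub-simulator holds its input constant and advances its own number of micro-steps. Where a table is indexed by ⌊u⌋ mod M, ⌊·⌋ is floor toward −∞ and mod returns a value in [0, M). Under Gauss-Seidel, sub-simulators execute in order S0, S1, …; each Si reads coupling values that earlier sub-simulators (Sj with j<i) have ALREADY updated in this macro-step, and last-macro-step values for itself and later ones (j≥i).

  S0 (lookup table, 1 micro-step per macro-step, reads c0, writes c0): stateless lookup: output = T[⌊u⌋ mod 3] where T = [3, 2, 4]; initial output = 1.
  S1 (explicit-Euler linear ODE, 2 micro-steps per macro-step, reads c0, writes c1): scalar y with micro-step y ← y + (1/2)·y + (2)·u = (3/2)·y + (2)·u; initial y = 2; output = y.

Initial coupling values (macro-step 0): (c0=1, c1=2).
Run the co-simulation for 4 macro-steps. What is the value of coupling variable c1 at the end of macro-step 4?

c1 at macro-step 4 = 39541/128

macro 1: S0 reads c0=1 → after 1×micro: 2; S1 reads c0=2 → after 2×micro: 29/2 ⇒ (c0=2, c1=29/2)
macro 2: S0 reads c0=2 → after 1×micro: 4; S1 reads c0=4 → after 2×micro: 421/8 ⇒ (c0=4, c1=421/8)
macro 3: S0 reads c0=4 → after 1×micro: 2; S1 reads c0=2 → after 2×micro: 4109/32 ⇒ (c0=2, c1=4109/32)
macro 4: S0 reads c0=2 → after 1×micro: 4; S1 reads c0=4 → after 2×micro: 39541/128 ⇒ (c0=4, c1=39541/128)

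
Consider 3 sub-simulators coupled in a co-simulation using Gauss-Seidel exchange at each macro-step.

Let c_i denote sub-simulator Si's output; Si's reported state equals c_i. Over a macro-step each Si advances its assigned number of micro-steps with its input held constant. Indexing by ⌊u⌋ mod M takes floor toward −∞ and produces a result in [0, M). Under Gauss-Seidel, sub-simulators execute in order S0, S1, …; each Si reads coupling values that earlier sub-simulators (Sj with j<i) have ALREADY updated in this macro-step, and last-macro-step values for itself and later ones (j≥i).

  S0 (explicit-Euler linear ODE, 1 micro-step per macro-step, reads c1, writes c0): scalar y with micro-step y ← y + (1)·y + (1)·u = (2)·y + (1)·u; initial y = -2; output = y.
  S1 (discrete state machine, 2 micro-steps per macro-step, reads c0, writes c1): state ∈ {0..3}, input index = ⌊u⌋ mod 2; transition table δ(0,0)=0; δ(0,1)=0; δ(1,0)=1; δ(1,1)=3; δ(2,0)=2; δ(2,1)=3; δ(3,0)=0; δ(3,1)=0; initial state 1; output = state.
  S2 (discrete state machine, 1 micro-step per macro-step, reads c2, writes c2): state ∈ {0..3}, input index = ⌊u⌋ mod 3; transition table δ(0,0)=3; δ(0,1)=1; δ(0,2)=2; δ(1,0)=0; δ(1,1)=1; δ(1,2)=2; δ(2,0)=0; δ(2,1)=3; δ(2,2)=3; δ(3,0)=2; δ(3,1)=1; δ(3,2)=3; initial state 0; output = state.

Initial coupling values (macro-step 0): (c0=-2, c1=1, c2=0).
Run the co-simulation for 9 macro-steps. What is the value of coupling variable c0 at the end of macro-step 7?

macro 1: S0 reads c1=1 → after 1×micro: -3; S1 reads c0=-3 → after 2×micro: 0; S2 reads c2=0 → after 1×micro: 3 ⇒ (c0=-3, c1=0, c2=3)
macro 2: S0 reads c1=0 → after 1×micro: -6; S1 reads c0=-6 → after 2×micro: 0; S2 reads c2=3 → after 1×micro: 2 ⇒ (c0=-6, c1=0, c2=2)
macro 3: S0 reads c1=0 → after 1×micro: -12; S1 reads c0=-12 → after 2×micro: 0; S2 reads c2=2 → after 1×micro: 3 ⇒ (c0=-12, c1=0, c2=3)
macro 4: S0 reads c1=0 → after 1×micro: -24; S1 reads c0=-24 → after 2×micro: 0; S2 reads c2=3 → after 1×micro: 2 ⇒ (c0=-24, c1=0, c2=2)
macro 5: S0 reads c1=0 → after 1×micro: -48; S1 reads c0=-48 → after 2×micro: 0; S2 reads c2=2 → after 1×micro: 3 ⇒ (c0=-48, c1=0, c2=3)
macro 6: S0 reads c1=0 → after 1×micro: -96; S1 reads c0=-96 → after 2×micro: 0; S2 reads c2=3 → after 1×micro: 2 ⇒ (c0=-96, c1=0, c2=2)
macro 7: S0 reads c1=0 → after 1×micro: -192; S1 reads c0=-192 → after 2×micro: 0; S2 reads c2=2 → after 1×micro: 3 ⇒ (c0=-192, c1=0, c2=3)
macro 8: S0 reads c1=0 → after 1×micro: -384; S1 reads c0=-384 → after 2×micro: 0; S2 reads c2=3 → after 1×micro: 2 ⇒ (c0=-384, c1=0, c2=2)
macro 9: S0 reads c1=0 → after 1×micro: -768; S1 reads c0=-768 → after 2×micro: 0; S2 reads c2=2 → after 1×micro: 3 ⇒ (c0=-768, c1=0, c2=3)

c0 at macro-step 7 = -192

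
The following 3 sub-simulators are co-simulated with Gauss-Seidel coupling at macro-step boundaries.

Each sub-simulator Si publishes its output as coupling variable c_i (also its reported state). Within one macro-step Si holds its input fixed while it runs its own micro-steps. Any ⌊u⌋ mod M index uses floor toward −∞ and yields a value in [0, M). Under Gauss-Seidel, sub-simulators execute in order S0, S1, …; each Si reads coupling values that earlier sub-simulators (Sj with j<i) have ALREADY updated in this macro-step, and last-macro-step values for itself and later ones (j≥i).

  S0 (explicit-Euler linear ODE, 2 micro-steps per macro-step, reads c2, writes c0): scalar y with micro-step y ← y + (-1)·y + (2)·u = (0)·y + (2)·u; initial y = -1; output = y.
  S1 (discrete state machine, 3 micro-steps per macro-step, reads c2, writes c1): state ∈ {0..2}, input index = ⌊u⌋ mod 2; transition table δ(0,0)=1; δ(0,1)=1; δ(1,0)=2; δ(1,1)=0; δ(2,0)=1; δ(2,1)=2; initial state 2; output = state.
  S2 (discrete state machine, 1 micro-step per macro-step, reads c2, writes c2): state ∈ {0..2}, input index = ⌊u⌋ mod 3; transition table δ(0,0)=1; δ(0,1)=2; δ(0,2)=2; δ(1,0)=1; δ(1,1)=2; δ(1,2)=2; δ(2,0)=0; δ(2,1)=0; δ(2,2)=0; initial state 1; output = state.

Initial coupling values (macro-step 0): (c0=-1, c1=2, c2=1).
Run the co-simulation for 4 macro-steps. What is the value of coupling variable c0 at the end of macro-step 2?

c0 at macro-step 2 = 4

macro 1: S0 reads c2=1 → after 2×micro: 2; S1 reads c2=1 → after 3×micro: 2; S2 reads c2=1 → after 1×micro: 2 ⇒ (c0=2, c1=2, c2=2)
macro 2: S0 reads c2=2 → after 2×micro: 4; S1 reads c2=2 → after 3×micro: 1; S2 reads c2=2 → after 1×micro: 0 ⇒ (c0=4, c1=1, c2=0)
macro 3: S0 reads c2=0 → after 2×micro: 0; S1 reads c2=0 → after 3×micro: 2; S2 reads c2=0 → after 1×micro: 1 ⇒ (c0=0, c1=2, c2=1)
macro 4: S0 reads c2=1 → after 2×micro: 2; S1 reads c2=1 → after 3×micro: 2; S2 reads c2=1 → after 1×micro: 2 ⇒ (c0=2, c1=2, c2=2)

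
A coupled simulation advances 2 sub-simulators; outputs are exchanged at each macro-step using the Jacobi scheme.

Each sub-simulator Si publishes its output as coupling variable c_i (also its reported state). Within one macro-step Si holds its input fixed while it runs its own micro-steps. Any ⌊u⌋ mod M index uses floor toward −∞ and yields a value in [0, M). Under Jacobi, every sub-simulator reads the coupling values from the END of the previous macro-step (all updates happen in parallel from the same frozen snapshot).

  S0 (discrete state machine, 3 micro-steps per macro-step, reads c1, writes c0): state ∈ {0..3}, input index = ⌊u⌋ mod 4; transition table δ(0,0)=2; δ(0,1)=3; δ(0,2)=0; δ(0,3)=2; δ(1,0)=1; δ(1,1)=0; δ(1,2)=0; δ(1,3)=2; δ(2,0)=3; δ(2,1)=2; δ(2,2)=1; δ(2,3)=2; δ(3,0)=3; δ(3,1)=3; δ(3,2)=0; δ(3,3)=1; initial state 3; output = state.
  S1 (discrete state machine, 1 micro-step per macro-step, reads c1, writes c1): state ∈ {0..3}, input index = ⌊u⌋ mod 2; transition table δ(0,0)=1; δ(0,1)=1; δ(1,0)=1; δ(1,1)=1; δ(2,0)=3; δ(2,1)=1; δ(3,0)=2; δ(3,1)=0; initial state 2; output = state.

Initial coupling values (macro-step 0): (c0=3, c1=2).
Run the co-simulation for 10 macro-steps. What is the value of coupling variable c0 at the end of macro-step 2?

macro 1: S0 reads c1=2 → after 3×micro: 0; S1 reads c1=2 → after 1×micro: 3 ⇒ (c0=0, c1=3)
macro 2: S0 reads c1=3 → after 3×micro: 2; S1 reads c1=3 → after 1×micro: 0 ⇒ (c0=2, c1=0)
macro 3: S0 reads c1=0 → after 3×micro: 3; S1 reads c1=0 → after 1×micro: 1 ⇒ (c0=3, c1=1)
macro 4: S0 reads c1=1 → after 3×micro: 3; S1 reads c1=1 → after 1×micro: 1 ⇒ (c0=3, c1=1)
macro 5: S0 reads c1=1 → after 3×micro: 3; S1 reads c1=1 → after 1×micro: 1 ⇒ (c0=3, c1=1)
macro 6: S0 reads c1=1 → after 3×micro: 3; S1 reads c1=1 → after 1×micro: 1 ⇒ (c0=3, c1=1)
macro 7: S0 reads c1=1 → after 3×micro: 3; S1 reads c1=1 → after 1×micro: 1 ⇒ (c0=3, c1=1)
macro 8: S0 reads c1=1 → after 3×micro: 3; S1 reads c1=1 → after 1×micro: 1 ⇒ (c0=3, c1=1)
macro 9: S0 reads c1=1 → after 3×micro: 3; S1 reads c1=1 → after 1×micro: 1 ⇒ (c0=3, c1=1)
macro 10: S0 reads c1=1 → after 3×micro: 3; S1 reads c1=1 → after 1×micro: 1 ⇒ (c0=3, c1=1)

c0 at macro-step 2 = 2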